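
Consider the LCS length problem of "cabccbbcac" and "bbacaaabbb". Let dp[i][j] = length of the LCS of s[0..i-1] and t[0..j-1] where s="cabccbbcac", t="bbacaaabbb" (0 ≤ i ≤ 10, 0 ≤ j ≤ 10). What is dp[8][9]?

4

   ''  b  b  a  c  a  a  a  b  b  b
''  0  0  0  0  0  0  0  0  0  0  0
 c  0  0  0  0  1  1  1  1  1  1  1
 a  0  0  0  1  1  2  2  2  2  2  2
 b  0  1  1  1  1  2  2  2  3  3  3
 c  0  1  1  1  2  2  2  2  3  3  3
 c  0  1  1  1  2  2  2  2  3  3  3
 b  0  1  2  2  2  2  2  2  3  4  4
 b  0  1  2  2  2  2  2  2  3  4  5
 c  0  1  2  2  3  3  3  3  3  4  5
 a  0  1  2  3  3  4  4  4  4  4  5
 c  0  1  2  3  4  4  4  4  4  4  5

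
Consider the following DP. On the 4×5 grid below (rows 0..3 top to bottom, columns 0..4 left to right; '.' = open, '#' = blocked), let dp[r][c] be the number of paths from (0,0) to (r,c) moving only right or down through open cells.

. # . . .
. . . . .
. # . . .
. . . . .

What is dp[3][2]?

2

r\c   0   1   2   3   4
  0   1   0   0   0   0
  1   1   1   1   1   1
  2   1   0   1   2   3
  3   1   1   2   4   7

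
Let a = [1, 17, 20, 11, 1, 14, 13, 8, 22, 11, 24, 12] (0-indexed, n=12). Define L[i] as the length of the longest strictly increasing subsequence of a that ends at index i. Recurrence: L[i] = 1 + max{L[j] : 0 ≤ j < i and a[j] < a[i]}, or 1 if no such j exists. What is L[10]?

   i    0    1    2    3    4    5    6    7    8    9   10   11
a[i]    1   17   20   11    1   14   13    8   22   11   24   12
L[i]    1    2    3    2    1    3    3    2    4    3    5    4

5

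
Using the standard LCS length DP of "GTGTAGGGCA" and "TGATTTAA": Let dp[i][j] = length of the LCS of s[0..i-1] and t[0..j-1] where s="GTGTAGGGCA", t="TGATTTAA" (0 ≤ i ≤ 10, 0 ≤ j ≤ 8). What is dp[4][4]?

   ''  T  G  A  T  T  T  A  A
''  0  0  0  0  0  0  0  0  0
 G  0  0  1  1  1  1  1  1  1
 T  0  1  1  1  2  2  2  2  2
 G  0  1  2  2  2  2  2  2  2
 T  0  1  2  2  3  3  3  3  3
 A  0  1  2  3  3  3  3  4  4
 G  0  1  2  3  3  3  3  4  4
 G  0  1  2  3  3  3  3  4  4
 G  0  1  2  3  3  3  3  4  4
 C  0  1  2  3  3  3  3  4  4
 A  0  1  2  3  3  3  3  4  5

3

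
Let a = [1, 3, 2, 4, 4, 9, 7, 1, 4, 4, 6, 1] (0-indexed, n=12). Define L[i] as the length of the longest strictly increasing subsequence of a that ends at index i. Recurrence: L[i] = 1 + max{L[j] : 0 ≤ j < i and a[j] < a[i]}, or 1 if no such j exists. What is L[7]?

   i    0    1    2    3    4    5    6    7    8    9   10   11
a[i]    1    3    2    4    4    9    7    1    4    4    6    1
L[i]    1    2    2    3    3    4    4    1    3    3    4    1

1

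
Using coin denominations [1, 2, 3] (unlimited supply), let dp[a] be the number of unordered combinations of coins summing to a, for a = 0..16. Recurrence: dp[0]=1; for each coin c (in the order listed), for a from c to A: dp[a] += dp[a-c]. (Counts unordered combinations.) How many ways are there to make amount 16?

30

after  coin     0     1     2     3     4     5     6     7     8     9    10    11    12    13    14    15    16
          1     1     1     1     1     1     1     1     1     1     1     1     1     1     1     1     1     1
          2     1     1     2     2     3     3     4     4     5     5     6     6     7     7     8     8     9
          3     1     1     2     3     4     5     7     8    10    12    14    16    19    21    24    27    30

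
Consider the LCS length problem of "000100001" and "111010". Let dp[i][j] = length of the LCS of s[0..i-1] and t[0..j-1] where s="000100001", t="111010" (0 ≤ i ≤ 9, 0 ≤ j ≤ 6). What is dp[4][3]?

1

   ''  1  1  1  0  1  0
''  0  0  0  0  0  0  0
 0  0  0  0  0  1  1  1
 0  0  0  0  0  1  1  2
 0  0  0  0  0  1  1  2
 1  0  1  1  1  1  2  2
 0  0  1  1  1  2  2  3
 0  0  1  1  1  2  2  3
 0  0  1  1  1  2  2  3
 0  0  1  1  1  2  2  3
 1  0  1  2  2  2  3  3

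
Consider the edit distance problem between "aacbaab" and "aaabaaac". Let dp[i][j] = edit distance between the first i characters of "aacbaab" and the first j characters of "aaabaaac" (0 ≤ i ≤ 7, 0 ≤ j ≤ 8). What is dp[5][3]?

   ''  a  a  a  b  a  a  a  c
''  0  1  2  3  4  5  6  7  8
 a  1  0  1  2  3  4  5  6  7
 a  2  1  0  1  2  3  4  5  6
 c  3  2  1  1  2  3  4  5  5
 b  4  3  2  2  1  2  3  4  5
 a  5  4  3  2  2  1  2  3  4
 a  6  5  4  3  3  2  1  2  3
 b  7  6  5  4  3  3  2  2  3

2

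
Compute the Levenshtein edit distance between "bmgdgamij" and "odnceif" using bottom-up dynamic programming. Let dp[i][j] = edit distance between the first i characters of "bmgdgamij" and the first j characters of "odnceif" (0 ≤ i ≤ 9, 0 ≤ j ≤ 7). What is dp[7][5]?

   ''  o  d  n  c  e  i  f
''  0  1  2  3  4  5  6  7
 b  1  1  2  3  4  5  6  7
 m  2  2  2  3  4  5  6  7
 g  3  3  3  3  4  5  6  7
 d  4  4  3  4  4  5  6  7
 g  5  5  4  4  5  5  6  7
 a  6  6  5  5  5  6  6  7
 m  7  7  6  6  6  6  7  7
 i  8  8  7  7  7  7  6  7
 j  9  9  8  8  8  8  7  7

6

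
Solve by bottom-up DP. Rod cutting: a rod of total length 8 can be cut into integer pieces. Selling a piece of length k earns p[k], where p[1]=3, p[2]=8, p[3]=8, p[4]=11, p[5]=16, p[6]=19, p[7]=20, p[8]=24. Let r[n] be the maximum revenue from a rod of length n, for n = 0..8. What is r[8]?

   n    0    1    2    3    4    5    6    7    8
r[n]    0    3    8   11   16   19   24   27   32

32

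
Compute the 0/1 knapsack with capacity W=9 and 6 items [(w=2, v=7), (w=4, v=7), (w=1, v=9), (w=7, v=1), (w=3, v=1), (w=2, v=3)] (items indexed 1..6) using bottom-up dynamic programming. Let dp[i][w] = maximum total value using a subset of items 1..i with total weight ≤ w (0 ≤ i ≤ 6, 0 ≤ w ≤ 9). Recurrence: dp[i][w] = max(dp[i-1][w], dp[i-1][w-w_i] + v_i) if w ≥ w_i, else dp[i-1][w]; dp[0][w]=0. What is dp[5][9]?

i\w   0   1   2   3   4   5   6   7   8   9
  0   0   0   0   0   0   0   0   0   0   0
  1   0   0   7   7   7   7   7   7   7   7
  2   0   0   7   7   7   7  14  14  14  14
  3   0   9   9  16  16  16  16  23  23  23
  4   0   9   9  16  16  16  16  23  23  23
  5   0   9   9  16  16  16  17  23  23  23
  6   0   9   9  16  16  19  19  23  23  26

23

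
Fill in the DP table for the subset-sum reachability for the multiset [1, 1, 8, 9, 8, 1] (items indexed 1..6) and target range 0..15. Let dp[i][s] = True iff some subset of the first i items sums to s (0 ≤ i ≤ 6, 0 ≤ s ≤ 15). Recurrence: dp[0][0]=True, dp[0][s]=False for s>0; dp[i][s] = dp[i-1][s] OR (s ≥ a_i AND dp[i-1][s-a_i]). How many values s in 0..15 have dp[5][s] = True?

7

i\s   0   1   2   3   4   5   6   7   8   9  10  11  12  13  14  15
  0   T   F   F   F   F   F   F   F   F   F   F   F   F   F   F   F
  1   T   T   F   F   F   F   F   F   F   F   F   F   F   F   F   F
  2   T   T   T   F   F   F   F   F   F   F   F   F   F   F   F   F
  3   T   T   T   F   F   F   F   F   T   T   T   F   F   F   F   F
  4   T   T   T   F   F   F   F   F   T   T   T   T   F   F   F   F
  5   T   T   T   F   F   F   F   F   T   T   T   T   F   F   F   F
  6   T   T   T   T   F   F   F   F   T   T   T   T   T   F   F   F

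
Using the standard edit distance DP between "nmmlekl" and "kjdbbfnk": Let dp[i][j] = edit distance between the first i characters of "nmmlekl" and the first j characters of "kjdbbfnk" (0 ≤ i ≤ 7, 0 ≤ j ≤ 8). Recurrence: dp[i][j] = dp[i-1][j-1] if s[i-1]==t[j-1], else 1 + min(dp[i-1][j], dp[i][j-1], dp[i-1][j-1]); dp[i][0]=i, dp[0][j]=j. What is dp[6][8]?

7

   ''  k  j  d  b  b  f  n  k
''  0  1  2  3  4  5  6  7  8
 n  1  1  2  3  4  5  6  6  7
 m  2  2  2  3  4  5  6  7  7
 m  3  3  3  3  4  5  6  7  8
 l  4  4  4  4  4  5  6  7  8
 e  5  5  5  5  5  5  6  7  8
 k  6  5  6  6  6  6  6  7  7
 l  7  6  6  7  7  7  7  7  8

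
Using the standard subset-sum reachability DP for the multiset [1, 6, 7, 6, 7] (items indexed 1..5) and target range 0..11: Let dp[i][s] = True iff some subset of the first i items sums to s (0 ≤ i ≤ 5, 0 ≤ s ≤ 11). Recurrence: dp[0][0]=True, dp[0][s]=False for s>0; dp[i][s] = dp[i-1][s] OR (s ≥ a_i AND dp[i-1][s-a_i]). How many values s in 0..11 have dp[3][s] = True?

i\s   0   1   2   3   4   5   6   7   8   9  10  11
  0   T   F   F   F   F   F   F   F   F   F   F   F
  1   T   T   F   F   F   F   F   F   F   F   F   F
  2   T   T   F   F   F   F   T   T   F   F   F   F
  3   T   T   F   F   F   F   T   T   T   F   F   F
  4   T   T   F   F   F   F   T   T   T   F   F   F
  5   T   T   F   F   F   F   T   T   T   F   F   F

5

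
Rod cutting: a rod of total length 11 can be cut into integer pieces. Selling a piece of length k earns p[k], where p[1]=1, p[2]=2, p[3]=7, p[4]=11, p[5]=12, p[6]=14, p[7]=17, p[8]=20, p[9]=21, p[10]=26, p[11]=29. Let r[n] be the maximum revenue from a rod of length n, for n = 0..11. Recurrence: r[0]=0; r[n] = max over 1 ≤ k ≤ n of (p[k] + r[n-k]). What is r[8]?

   n    0    1    2    3    4    5    6    7    8    9   10   11
r[n]    0    1    2    7   11   12   14   18   22   23   26   29

22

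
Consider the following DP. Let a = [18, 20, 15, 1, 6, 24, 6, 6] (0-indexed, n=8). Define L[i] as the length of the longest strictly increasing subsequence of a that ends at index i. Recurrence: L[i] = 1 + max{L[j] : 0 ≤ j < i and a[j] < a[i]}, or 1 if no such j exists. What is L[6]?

2

   i    0    1    2    3    4    5    6    7
a[i]   18   20   15    1    6   24    6    6
L[i]    1    2    1    1    2    3    2    2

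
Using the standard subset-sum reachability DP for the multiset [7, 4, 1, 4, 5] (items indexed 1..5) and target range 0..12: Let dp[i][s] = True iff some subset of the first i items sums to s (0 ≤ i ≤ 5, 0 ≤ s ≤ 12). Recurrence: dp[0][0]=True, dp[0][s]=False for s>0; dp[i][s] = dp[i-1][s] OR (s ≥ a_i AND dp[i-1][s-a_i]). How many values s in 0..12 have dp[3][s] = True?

8

i\s   0   1   2   3   4   5   6   7   8   9  10  11  12
  0   T   F   F   F   F   F   F   F   F   F   F   F   F
  1   T   F   F   F   F   F   F   T   F   F   F   F   F
  2   T   F   F   F   T   F   F   T   F   F   F   T   F
  3   T   T   F   F   T   T   F   T   T   F   F   T   T
  4   T   T   F   F   T   T   F   T   T   T   F   T   T
  5   T   T   F   F   T   T   T   T   T   T   T   T   T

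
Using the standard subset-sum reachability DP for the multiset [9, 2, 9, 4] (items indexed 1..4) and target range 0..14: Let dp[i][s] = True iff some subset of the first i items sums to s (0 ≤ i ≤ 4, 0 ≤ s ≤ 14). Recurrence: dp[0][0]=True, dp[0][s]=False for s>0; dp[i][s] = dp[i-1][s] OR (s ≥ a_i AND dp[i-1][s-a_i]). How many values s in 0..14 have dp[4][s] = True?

i\s   0   1   2   3   4   5   6   7   8   9  10  11  12  13  14
  0   T   F   F   F   F   F   F   F   F   F   F   F   F   F   F
  1   T   F   F   F   F   F   F   F   F   T   F   F   F   F   F
  2   T   F   T   F   F   F   F   F   F   T   F   T   F   F   F
  3   T   F   T   F   F   F   F   F   F   T   F   T   F   F   F
  4   T   F   T   F   T   F   T   F   F   T   F   T   F   T   F

7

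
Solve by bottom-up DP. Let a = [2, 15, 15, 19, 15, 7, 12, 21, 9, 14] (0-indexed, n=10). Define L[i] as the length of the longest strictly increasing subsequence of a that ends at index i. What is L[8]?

3

   i    0    1    2    3    4    5    6    7    8    9
a[i]    2   15   15   19   15    7   12   21    9   14
L[i]    1    2    2    3    2    2    3    4    3    4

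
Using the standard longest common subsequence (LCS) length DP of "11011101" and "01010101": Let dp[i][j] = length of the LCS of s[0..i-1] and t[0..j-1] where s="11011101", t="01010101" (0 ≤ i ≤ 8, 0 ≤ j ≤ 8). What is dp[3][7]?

3

   ''  0  1  0  1  0  1  0  1
''  0  0  0  0  0  0  0  0  0
 1  0  0  1  1  1  1  1  1  1
 1  0  0  1  1  2  2  2  2  2
 0  0  1  1  2  2  3  3  3  3
 1  0  1  2  2  3  3  4  4  4
 1  0  1  2  2  3  3  4  4  5
 1  0  1  2  2  3  3  4  4  5
 0  0  1  2  3  3  4  4  5  5
 1  0  1  2  3  4  4  5  5  6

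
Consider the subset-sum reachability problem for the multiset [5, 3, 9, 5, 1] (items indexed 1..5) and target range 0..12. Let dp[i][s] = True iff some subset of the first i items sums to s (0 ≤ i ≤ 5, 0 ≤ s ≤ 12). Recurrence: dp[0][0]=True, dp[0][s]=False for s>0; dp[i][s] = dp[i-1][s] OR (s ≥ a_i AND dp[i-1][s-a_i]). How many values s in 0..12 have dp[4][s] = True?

7

i\s   0   1   2   3   4   5   6   7   8   9  10  11  12
  0   T   F   F   F   F   F   F   F   F   F   F   F   F
  1   T   F   F   F   F   T   F   F   F   F   F   F   F
  2   T   F   F   T   F   T   F   F   T   F   F   F   F
  3   T   F   F   T   F   T   F   F   T   T   F   F   T
  4   T   F   F   T   F   T   F   F   T   T   T   F   T
  5   T   T   F   T   T   T   T   F   T   T   T   T   T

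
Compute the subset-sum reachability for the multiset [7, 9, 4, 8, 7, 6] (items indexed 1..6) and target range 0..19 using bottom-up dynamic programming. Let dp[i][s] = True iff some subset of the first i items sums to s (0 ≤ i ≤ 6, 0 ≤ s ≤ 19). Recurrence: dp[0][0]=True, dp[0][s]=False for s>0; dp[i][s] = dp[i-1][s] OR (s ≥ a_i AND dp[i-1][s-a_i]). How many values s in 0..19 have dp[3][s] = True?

7

i\s   0   1   2   3   4   5   6   7   8   9  10  11  12  13  14  15  16  17  18  19
  0   T   F   F   F   F   F   F   F   F   F   F   F   F   F   F   F   F   F   F   F
  1   T   F   F   F   F   F   F   T   F   F   F   F   F   F   F   F   F   F   F   F
  2   T   F   F   F   F   F   F   T   F   T   F   F   F   F   F   F   T   F   F   F
  3   T   F   F   F   T   F   F   T   F   T   F   T   F   T   F   F   T   F   F   F
  4   T   F   F   F   T   F   F   T   T   T   F   T   T   T   F   T   T   T   F   T
  5   T   F   F   F   T   F   F   T   T   T   F   T   T   T   T   T   T   T   T   T
  6   T   F   F   F   T   F   T   T   T   T   T   T   T   T   T   T   T   T   T   T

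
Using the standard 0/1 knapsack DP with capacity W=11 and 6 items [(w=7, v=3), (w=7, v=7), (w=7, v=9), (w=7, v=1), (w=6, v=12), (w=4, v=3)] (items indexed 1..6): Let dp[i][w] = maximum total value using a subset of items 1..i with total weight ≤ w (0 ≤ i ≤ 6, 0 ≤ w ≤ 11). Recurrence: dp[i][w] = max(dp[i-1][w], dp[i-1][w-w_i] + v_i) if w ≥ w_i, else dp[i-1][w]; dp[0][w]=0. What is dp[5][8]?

i\w   0   1   2   3   4   5   6   7   8   9  10  11
  0   0   0   0   0   0   0   0   0   0   0   0   0
  1   0   0   0   0   0   0   0   3   3   3   3   3
  2   0   0   0   0   0   0   0   7   7   7   7   7
  3   0   0   0   0   0   0   0   9   9   9   9   9
  4   0   0   0   0   0   0   0   9   9   9   9   9
  5   0   0   0   0   0   0  12  12  12  12  12  12
  6   0   0   0   0   3   3  12  12  12  12  15  15

12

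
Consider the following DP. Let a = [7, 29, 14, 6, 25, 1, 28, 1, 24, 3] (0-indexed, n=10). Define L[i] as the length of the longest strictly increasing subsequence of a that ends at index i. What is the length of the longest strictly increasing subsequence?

   i    0    1    2    3    4    5    6    7    8    9
a[i]    7   29   14    6   25    1   28    1   24    3
L[i]    1    2    2    1    3    1    4    1    3    2

4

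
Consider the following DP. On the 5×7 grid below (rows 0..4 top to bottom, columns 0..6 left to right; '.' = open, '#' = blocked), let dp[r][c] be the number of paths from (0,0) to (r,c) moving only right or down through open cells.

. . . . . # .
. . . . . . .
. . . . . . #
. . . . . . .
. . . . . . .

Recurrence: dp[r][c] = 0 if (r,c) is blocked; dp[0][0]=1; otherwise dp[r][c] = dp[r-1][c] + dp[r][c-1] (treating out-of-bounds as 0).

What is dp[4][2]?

r\c   0   1   2   3   4   5   6
  0   1   1   1   1   1   0   0
  1   1   2   3   4   5   5   5
  2   1   3   6  10  15  20   0
  3   1   4  10  20  35  55  55
  4   1   5  15  35  70 125 180

15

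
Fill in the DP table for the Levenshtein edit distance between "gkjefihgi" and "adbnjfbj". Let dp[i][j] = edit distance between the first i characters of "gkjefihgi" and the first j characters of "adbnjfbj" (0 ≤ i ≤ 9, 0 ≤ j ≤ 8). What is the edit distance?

9

   ''  a  d  b  n  j  f  b  j
''  0  1  2  3  4  5  6  7  8
 g  1  1  2  3  4  5  6  7  8
 k  2  2  2  3  4  5  6  7  8
 j  3  3  3  3  4  4  5  6  7
 e  4  4  4  4  4  5  5  6  7
 f  5  5  5  5  5  5  5  6  7
 i  6  6  6  6  6  6  6  6  7
 h  7  7  7  7  7  7  7  7  7
 g  8  8  8  8  8  8  8  8  8
 i  9  9  9  9  9  9  9  9  9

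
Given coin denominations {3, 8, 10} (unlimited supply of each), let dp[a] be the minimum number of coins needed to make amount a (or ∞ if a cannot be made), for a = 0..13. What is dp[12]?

 a  0  1  2  3  4  5  6  7  8  9 10 11 12 13
dp  0  -  -  1  -  -  2  -  1  3  1  2  4  2
(- denotes ∞ / unreachable)

4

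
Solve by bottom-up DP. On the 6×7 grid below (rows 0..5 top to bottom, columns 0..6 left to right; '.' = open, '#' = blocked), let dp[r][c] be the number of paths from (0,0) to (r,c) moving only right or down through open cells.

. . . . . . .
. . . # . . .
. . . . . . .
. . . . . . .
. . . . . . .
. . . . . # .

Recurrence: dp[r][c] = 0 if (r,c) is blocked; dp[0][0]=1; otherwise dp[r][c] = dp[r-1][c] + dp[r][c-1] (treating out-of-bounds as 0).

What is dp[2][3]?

6

r\c   0   1   2   3   4   5   6
  0   1   1   1   1   1   1   1
  1   1   2   3   0   1   2   3
  2   1   3   6   6   7   9  12
  3   1   4  10  16  23  32  44
  4   1   5  15  31  54  86 130
  5   1   6  21  52 106   0 130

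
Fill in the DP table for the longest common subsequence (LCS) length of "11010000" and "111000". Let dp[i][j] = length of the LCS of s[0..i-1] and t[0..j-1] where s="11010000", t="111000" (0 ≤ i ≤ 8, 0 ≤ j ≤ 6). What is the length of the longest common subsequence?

   ''  1  1  1  0  0  0
''  0  0  0  0  0  0  0
 1  0  1  1  1  1  1  1
 1  0  1  2  2  2  2  2
 0  0  1  2  2  3  3  3
 1  0  1  2  3  3  3  3
 0  0  1  2  3  4  4  4
 0  0  1  2  3  4  5  5
 0  0  1  2  3  4  5  6
 0  0  1  2  3  4  5  6

6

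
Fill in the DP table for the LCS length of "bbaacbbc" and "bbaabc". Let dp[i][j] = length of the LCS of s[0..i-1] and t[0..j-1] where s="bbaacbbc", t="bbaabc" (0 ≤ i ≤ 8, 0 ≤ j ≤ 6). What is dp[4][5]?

4

   ''  b  b  a  a  b  c
''  0  0  0  0  0  0  0
 b  0  1  1  1  1  1  1
 b  0  1  2  2  2  2  2
 a  0  1  2  3  3  3  3
 a  0  1  2  3  4  4  4
 c  0  1  2  3  4  4  5
 b  0  1  2  3  4  5  5
 b  0  1  2  3  4  5  5
 c  0  1  2  3  4  5  6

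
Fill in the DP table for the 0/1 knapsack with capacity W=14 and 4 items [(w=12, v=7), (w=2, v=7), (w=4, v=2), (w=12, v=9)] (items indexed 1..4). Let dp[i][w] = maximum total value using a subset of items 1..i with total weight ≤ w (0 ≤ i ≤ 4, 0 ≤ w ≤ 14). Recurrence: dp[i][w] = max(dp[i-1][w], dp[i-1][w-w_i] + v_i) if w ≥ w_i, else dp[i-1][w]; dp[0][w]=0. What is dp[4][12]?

i\w   0   1   2   3   4   5   6   7   8   9  10  11  12  13  14
  0   0   0   0   0   0   0   0   0   0   0   0   0   0   0   0
  1   0   0   0   0   0   0   0   0   0   0   0   0   7   7   7
  2   0   0   7   7   7   7   7   7   7   7   7   7   7   7  14
  3   0   0   7   7   7   7   9   9   9   9   9   9   9   9  14
  4   0   0   7   7   7   7   9   9   9   9   9   9   9   9  16

9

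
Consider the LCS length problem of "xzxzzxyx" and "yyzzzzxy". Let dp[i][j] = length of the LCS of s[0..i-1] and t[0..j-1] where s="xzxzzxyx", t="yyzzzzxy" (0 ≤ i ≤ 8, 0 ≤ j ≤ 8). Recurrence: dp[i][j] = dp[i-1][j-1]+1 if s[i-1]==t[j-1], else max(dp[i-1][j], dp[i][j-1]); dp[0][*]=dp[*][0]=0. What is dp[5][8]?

   ''  y  y  z  z  z  z  x  y
''  0  0  0  0  0  0  0  0  0
 x  0  0  0  0  0  0  0  1  1
 z  0  0  0  1  1  1  1  1  1
 x  0  0  0  1  1  1  1  2  2
 z  0  0  0  1  2  2  2  2  2
 z  0  0  0  1  2  3  3  3  3
 x  0  0  0  1  2  3  3  4  4
 y  0  1  1  1  2  3  3  4  5
 x  0  1  1  1  2  3  3  4  5

3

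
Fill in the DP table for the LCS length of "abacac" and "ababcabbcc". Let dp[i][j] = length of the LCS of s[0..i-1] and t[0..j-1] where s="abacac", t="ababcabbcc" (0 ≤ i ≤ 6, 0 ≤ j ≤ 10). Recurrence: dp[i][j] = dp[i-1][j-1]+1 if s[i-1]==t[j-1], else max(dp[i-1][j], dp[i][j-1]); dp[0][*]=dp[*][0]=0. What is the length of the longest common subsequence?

6

   ''  a  b  a  b  c  a  b  b  c  c
''  0  0  0  0  0  0  0  0  0  0  0
 a  0  1  1  1  1  1  1  1  1  1  1
 b  0  1  2  2  2  2  2  2  2  2  2
 a  0  1  2  3  3  3  3  3  3  3  3
 c  0  1  2  3  3  4  4  4  4  4  4
 a  0  1  2  3  3  4  5  5  5  5  5
 c  0  1  2  3  3  4  5  5  5  6  6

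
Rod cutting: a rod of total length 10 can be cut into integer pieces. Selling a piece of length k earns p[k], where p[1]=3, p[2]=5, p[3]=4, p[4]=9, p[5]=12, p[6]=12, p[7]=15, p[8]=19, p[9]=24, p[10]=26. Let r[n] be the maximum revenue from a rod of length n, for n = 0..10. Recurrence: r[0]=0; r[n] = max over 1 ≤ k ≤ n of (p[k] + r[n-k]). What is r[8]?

24

   n    0    1    2    3    4    5    6    7    8    9   10
r[n]    0    3    6    9   12   15   18   21   24   27   30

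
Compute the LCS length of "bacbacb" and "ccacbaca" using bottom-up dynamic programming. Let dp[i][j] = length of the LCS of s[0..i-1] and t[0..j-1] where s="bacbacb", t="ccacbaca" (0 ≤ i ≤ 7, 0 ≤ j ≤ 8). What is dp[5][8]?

   ''  c  c  a  c  b  a  c  a
''  0  0  0  0  0  0  0  0  0
 b  0  0  0  0  0  1  1  1  1
 a  0  0  0  1  1  1  2  2  2
 c  0  1  1  1  2  2  2  3  3
 b  0  1  1  1  2  3  3  3  3
 a  0  1  1  2  2  3  4  4  4
 c  0  1  2  2  3  3  4  5  5
 b  0  1  2  2  3  4  4  5  5

4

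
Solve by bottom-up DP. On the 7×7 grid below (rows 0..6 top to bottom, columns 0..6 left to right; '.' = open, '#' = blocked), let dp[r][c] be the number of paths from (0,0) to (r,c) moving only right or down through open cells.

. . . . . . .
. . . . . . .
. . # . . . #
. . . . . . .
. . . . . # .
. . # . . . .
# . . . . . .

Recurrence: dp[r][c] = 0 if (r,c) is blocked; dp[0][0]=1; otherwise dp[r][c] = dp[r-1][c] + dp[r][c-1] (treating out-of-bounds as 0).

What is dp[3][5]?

32

r\c   0   1   2   3   4   5   6
  0   1   1   1   1   1   1   1
  1   1   2   3   4   5   6   7
  2   1   3   0   4   9  15   0
  3   1   4   4   8  17  32  32
  4   1   5   9  17  34   0  32
  5   1   6   0  17  51  51  83
  6   0   6   6  23  74 125 208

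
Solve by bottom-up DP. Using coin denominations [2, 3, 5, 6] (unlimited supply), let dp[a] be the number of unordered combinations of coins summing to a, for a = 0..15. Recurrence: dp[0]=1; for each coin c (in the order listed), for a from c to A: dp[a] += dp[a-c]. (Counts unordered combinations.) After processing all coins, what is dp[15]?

after  coin     0     1     2     3     4     5     6     7     8     9    10    11    12    13    14    15
          2     1     0     1     0     1     0     1     0     1     0     1     0     1     0     1     0
          3     1     0     1     1     1     1     2     1     2     2     2     2     3     2     3     3
          5     1     0     1     1     1     2     2     2     3     3     4     4     5     5     6     7
          6     1     0     1     1     1     2     3     2     4     4     5     6     8     7    10    11

11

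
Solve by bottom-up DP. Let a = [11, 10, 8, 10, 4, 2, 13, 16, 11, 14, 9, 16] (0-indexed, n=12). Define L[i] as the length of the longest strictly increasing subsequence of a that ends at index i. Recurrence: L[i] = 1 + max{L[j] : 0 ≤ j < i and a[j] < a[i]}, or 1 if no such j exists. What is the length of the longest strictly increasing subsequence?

   i    0    1    2    3    4    5    6    7    8    9   10   11
a[i]   11   10    8   10    4    2   13   16   11   14    9   16
L[i]    1    1    1    2    1    1    3    4    3    4    2    5

5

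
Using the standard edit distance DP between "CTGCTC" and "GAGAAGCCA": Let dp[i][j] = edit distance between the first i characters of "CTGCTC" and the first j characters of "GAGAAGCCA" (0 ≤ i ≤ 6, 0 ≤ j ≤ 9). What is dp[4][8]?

6

   ''  G  A  G  A  A  G  C  C  A
''  0  1  2  3  4  5  6  7  8  9
 C  1  1  2  3  4  5  6  6  7  8
 T  2  2  2  3  4  5  6  7  7  8
 G  3  2  3  2  3  4  5  6  7  8
 C  4  3  3  3  3  4  5  5  6  7
 T  5  4  4  4  4  4  5  6  6  7
 C  6  5  5  5  5  5  5  5  6  7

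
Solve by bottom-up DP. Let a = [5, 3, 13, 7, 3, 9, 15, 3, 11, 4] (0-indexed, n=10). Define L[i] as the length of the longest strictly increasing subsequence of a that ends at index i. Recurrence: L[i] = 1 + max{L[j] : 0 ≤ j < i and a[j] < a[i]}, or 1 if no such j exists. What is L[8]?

   i    0    1    2    3    4    5    6    7    8    9
a[i]    5    3   13    7    3    9   15    3   11    4
L[i]    1    1    2    2    1    3    4    1    4    2

4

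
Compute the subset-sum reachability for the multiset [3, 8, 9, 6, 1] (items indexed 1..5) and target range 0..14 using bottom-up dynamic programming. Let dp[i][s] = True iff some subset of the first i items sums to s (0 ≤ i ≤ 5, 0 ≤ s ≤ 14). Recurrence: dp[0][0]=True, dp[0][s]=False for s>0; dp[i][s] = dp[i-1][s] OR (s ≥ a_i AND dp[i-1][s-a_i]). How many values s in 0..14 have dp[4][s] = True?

8

i\s   0   1   2   3   4   5   6   7   8   9  10  11  12  13  14
  0   T   F   F   F   F   F   F   F   F   F   F   F   F   F   F
  1   T   F   F   T   F   F   F   F   F   F   F   F   F   F   F
  2   T   F   F   T   F   F   F   F   T   F   F   T   F   F   F
  3   T   F   F   T   F   F   F   F   T   T   F   T   T   F   F
  4   T   F   F   T   F   F   T   F   T   T   F   T   T   F   T
  5   T   T   F   T   T   F   T   T   T   T   T   T   T   T   T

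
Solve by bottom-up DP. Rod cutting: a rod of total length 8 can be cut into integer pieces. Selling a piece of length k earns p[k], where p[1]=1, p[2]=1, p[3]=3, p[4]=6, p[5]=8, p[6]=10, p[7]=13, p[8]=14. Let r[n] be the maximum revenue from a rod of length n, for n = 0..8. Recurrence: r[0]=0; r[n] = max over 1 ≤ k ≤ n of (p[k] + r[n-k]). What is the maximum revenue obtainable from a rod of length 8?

   n    0    1    2    3    4    5    6    7    8
r[n]    0    1    2    3    6    8   10   13   14

14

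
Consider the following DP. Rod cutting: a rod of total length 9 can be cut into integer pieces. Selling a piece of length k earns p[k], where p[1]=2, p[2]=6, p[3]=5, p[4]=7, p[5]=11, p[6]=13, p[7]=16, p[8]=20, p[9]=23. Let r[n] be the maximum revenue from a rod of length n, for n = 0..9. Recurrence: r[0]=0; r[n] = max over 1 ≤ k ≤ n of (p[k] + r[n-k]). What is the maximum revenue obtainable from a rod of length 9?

   n    0    1    2    3    4    5    6    7    8    9
r[n]    0    2    6    8   12   14   18   20   24   26

26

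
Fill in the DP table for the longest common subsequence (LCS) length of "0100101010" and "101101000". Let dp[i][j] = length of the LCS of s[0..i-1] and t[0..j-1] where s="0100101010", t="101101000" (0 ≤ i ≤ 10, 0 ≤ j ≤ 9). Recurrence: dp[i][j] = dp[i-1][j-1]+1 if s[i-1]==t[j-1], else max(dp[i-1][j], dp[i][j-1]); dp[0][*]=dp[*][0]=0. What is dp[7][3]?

   ''  1  0  1  1  0  1  0  0  0
''  0  0  0  0  0  0  0  0  0  0
 0  0  0  1  1  1  1  1  1  1  1
 1  0  1  1  2  2  2  2  2  2  2
 0  0  1  2  2  2  3  3  3  3  3
 0  0  1  2  2  2  3  3  4  4  4
 1  0  1  2  3  3  3  4  4  4  4
 0  0  1  2  3  3  4  4  5  5  5
 1  0  1  2  3  4  4  5  5  5  5
 0  0  1  2  3  4  5  5  6  6  6
 1  0  1  2  3  4  5  6  6  6  6
 0  0  1  2  3  4  5  6  7  7  7

3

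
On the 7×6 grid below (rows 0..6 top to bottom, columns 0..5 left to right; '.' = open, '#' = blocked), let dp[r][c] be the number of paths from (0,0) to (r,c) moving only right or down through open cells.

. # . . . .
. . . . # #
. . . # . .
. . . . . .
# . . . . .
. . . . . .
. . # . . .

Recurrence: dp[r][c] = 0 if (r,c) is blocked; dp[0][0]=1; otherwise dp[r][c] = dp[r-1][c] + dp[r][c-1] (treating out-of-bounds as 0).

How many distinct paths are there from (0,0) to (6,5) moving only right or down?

r\c   0   1   2   3   4   5
  0   1   0   0   0   0   0
  1   1   1   1   1   0   0
  2   1   2   3   0   0   0
  3   1   3   6   6   6   6
  4   0   3   9  15  21  27
  5   0   3  12  27  48  75
  6   0   3   0  27  75 150

150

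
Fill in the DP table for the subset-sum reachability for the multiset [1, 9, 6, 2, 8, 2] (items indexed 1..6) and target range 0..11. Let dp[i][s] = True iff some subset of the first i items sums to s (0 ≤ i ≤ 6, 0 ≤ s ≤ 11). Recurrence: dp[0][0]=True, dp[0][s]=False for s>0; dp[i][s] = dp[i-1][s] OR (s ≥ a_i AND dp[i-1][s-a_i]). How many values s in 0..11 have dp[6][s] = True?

12

i\s   0   1   2   3   4   5   6   7   8   9  10  11
  0   T   F   F   F   F   F   F   F   F   F   F   F
  1   T   T   F   F   F   F   F   F   F   F   F   F
  2   T   T   F   F   F   F   F   F   F   T   T   F
  3   T   T   F   F   F   F   T   T   F   T   T   F
  4   T   T   T   T   F   F   T   T   T   T   T   T
  5   T   T   T   T   F   F   T   T   T   T   T   T
  6   T   T   T   T   T   T   T   T   T   T   T   T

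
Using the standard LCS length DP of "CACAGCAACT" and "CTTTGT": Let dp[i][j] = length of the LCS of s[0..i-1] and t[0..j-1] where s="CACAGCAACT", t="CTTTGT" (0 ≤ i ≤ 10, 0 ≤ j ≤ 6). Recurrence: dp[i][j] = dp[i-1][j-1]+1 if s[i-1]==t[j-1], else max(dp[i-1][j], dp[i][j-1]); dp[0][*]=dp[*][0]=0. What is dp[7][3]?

1

   ''  C  T  T  T  G  T
''  0  0  0  0  0  0  0
 C  0  1  1  1  1  1  1
 A  0  1  1  1  1  1  1
 C  0  1  1  1  1  1  1
 A  0  1  1  1  1  1  1
 G  0  1  1  1  1  2  2
 C  0  1  1  1  1  2  2
 A  0  1  1  1  1  2  2
 A  0  1  1  1  1  2  2
 C  0  1  1  1  1  2  2
 T  0  1  2  2  2  2  3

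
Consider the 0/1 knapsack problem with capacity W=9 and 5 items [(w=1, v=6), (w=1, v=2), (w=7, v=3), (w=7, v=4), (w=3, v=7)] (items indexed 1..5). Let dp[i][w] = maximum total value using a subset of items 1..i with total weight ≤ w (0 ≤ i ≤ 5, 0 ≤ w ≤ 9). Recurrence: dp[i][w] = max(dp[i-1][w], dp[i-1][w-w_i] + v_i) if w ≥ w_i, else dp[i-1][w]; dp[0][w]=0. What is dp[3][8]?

i\w   0   1   2   3   4   5   6   7   8   9
  0   0   0   0   0   0   0   0   0   0   0
  1   0   6   6   6   6   6   6   6   6   6
  2   0   6   8   8   8   8   8   8   8   8
  3   0   6   8   8   8   8   8   8   9  11
  4   0   6   8   8   8   8   8   8  10  12
  5   0   6   8   8  13  15  15  15  15  15

9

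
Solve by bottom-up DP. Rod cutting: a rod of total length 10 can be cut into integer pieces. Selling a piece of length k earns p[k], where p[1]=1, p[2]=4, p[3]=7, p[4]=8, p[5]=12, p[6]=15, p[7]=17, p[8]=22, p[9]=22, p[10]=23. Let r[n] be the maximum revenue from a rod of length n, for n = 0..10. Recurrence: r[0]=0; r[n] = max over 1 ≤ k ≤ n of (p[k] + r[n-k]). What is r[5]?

12

   n    0    1    2    3    4    5    6    7    8    9   10
r[n]    0    1    4    7    8   12   15   17   22   23   26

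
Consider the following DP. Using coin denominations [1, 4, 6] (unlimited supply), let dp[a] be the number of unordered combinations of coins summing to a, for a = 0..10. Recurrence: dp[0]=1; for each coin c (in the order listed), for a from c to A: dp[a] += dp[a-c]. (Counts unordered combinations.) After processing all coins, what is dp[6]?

after  coin     0     1     2     3     4     5     6     7     8     9    10
          1     1     1     1     1     1     1     1     1     1     1     1
          4     1     1     1     1     2     2     2     2     3     3     3
          6     1     1     1     1     2     2     3     3     4     4     5

3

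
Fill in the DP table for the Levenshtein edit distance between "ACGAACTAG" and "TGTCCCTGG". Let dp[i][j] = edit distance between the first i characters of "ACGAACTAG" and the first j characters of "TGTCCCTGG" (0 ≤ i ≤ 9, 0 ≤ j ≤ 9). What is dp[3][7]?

6

   ''  T  G  T  C  C  C  T  G  G
''  0  1  2  3  4  5  6  7  8  9
 A  1  1  2  3  4  5  6  7  8  9
 C  2  2  2  3  3  4  5  6  7  8
 G  3  3  2  3  4  4  5  6  6  7
 A  4  4  3  3  4  5  5  6  7  7
 A  5  5  4  4  4  5  6  6  7  8
 C  6  6  5  5  4  4  5  6  7  8
 T  7  6  6  5  5  5  5  5  6  7
 A  8  7  7  6  6  6  6  6  6  7
 G  9  8  7  7  7  7  7  7  6  6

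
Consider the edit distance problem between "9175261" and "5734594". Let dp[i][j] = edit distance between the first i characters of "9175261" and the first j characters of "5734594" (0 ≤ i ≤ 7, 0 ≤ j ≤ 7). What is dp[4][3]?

3

   ''  5  7  3  4  5  9  4
''  0  1  2  3  4  5  6  7
 9  1  1  2  3  4  5  5  6
 1  2  2  2  3  4  5  6  6
 7  3  3  2  3  4  5  6  7
 5  4  3  3  3  4  4  5  6
 2  5  4  4  4  4  5  5  6
 6  6  5  5  5  5  5  6  6
 1  7  6  6  6  6  6  6  7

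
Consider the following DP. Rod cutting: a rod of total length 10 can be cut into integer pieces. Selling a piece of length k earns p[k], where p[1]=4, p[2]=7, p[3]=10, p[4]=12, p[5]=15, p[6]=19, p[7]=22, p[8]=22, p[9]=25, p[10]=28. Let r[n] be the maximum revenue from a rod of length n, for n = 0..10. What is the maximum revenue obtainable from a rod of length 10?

   n    0    1    2    3    4    5    6    7    8    9   10
r[n]    0    4    8   12   16   20   24   28   32   36   40

40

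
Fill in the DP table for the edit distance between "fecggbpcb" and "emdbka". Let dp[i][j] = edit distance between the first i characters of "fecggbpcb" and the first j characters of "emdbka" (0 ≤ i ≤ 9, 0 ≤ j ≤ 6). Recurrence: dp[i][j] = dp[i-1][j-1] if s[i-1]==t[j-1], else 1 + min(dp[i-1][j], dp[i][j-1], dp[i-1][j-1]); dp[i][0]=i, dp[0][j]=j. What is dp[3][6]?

6

   ''  e  m  d  b  k  a
''  0  1  2  3  4  5  6
 f  1  1  2  3  4  5  6
 e  2  1  2  3  4  5  6
 c  3  2  2  3  4  5  6
 g  4  3  3  3  4  5  6
 g  5  4  4  4  4  5  6
 b  6  5  5  5  4  5  6
 p  7  6  6  6  5  5  6
 c  8  7  7  7  6  6  6
 b  9  8  8  8  7  7  7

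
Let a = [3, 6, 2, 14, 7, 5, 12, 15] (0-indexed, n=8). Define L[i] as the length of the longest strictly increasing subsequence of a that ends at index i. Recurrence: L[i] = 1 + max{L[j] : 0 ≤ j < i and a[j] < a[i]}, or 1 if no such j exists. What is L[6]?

   i    0    1    2    3    4    5    6    7
a[i]    3    6    2   14    7    5   12   15
L[i]    1    2    1    3    3    2    4    5

4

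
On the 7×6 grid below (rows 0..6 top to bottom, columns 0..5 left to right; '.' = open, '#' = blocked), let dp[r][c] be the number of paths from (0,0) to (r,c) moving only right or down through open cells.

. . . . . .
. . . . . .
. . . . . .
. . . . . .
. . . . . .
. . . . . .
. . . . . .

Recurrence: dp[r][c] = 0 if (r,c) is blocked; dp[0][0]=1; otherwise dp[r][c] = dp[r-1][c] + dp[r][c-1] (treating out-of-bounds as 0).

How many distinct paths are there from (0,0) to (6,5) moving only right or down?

r\c   0   1   2   3   4   5
  0   1   1   1   1   1   1
  1   1   2   3   4   5   6
  2   1   3   6  10  15  21
  3   1   4  10  20  35  56
  4   1   5  15  35  70 126
  5   1   6  21  56 126 252
  6   1   7  28  84 210 462

462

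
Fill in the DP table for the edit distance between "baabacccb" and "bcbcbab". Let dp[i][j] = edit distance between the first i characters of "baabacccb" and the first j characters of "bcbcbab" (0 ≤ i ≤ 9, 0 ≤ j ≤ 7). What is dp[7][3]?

   ''  b  c  b  c  b  a  b
''  0  1  2  3  4  5  6  7
 b  1  0  1  2  3  4  5  6
 a  2  1  1  2  3  4  4  5
 a  3  2  2  2  3  4  4  5
 b  4  3  3  2  3  3  4  4
 a  5  4  4  3  3  4  3  4
 c  6  5  4  4  3  4  4  4
 c  7  6  5  5  4  4  5  5
 c  8  7  6  6  5  5  5  6
 b  9  8  7  6  6  5  6  5

5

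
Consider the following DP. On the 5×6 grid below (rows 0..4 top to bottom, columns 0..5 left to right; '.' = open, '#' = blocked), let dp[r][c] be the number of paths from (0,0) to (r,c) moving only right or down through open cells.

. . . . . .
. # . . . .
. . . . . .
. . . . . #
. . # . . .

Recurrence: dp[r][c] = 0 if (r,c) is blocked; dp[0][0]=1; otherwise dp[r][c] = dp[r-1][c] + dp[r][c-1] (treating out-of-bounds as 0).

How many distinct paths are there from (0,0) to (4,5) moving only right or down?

23

r\c   0   1   2   3   4   5
  0   1   1   1   1   1   1
  1   1   0   1   2   3   4
  2   1   1   2   4   7  11
  3   1   2   4   8  15   0
  4   1   3   0   8  23  23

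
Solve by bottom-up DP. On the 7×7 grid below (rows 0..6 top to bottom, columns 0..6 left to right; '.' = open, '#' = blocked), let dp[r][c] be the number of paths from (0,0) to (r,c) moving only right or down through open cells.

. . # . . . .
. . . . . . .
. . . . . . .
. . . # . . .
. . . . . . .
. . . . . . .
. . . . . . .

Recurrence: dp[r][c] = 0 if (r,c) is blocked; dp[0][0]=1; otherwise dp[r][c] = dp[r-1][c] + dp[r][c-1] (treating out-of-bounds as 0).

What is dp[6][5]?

218

r\c   0   1   2   3   4   5   6
  0   1   1   0   0   0   0   0
  1   1   2   2   2   2   2   2
  2   1   3   5   7   9  11  13
  3   1   4   9   0   9  20  33
  4   1   5  14  14  23  43  76
  5   1   6  20  34  57 100 176
  6   1   7  27  61 118 218 394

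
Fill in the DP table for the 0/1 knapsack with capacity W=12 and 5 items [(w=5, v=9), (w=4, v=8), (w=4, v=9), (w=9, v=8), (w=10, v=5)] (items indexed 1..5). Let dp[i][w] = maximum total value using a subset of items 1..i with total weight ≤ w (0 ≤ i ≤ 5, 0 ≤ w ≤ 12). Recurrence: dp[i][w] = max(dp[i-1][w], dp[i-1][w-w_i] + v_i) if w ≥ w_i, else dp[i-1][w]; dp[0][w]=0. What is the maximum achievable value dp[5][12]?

i\w   0   1   2   3   4   5   6   7   8   9  10  11  12
  0   0   0   0   0   0   0   0   0   0   0   0   0   0
  1   0   0   0   0   0   9   9   9   9   9   9   9   9
  2   0   0   0   0   8   9   9   9   9  17  17  17  17
  3   0   0   0   0   9   9   9   9  17  18  18  18  18
  4   0   0   0   0   9   9   9   9  17  18  18  18  18
  5   0   0   0   0   9   9   9   9  17  18  18  18  18

18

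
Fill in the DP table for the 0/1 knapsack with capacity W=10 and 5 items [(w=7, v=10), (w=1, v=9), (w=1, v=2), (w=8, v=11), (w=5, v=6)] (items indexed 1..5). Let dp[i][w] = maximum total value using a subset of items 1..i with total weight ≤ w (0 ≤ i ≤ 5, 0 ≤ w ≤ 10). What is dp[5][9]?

i\w   0   1   2   3   4   5   6   7   8   9  10
  0   0   0   0   0   0   0   0   0   0   0   0
  1   0   0   0   0   0   0   0  10  10  10  10
  2   0   9   9   9   9   9   9  10  19  19  19
  3   0   9  11  11  11  11  11  11  19  21  21
  4   0   9  11  11  11  11  11  11  19  21  22
  5   0   9  11  11  11  11  15  17  19  21  22

21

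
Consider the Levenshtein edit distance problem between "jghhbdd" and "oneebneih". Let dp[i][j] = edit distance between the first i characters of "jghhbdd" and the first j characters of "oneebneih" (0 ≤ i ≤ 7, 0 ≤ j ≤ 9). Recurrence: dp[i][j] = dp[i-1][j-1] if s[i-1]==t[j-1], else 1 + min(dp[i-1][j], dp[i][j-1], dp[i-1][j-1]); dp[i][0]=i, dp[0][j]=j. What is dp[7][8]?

7

   ''  o  n  e  e  b  n  e  i  h
''  0  1  2  3  4  5  6  7  8  9
 j  1  1  2  3  4  5  6  7  8  9
 g  2  2  2  3  4  5  6  7  8  9
 h  3  3  3  3  4  5  6  7  8  8
 h  4  4  4  4  4  5  6  7  8  8
 b  5  5  5  5  5  4  5  6  7  8
 d  6  6  6  6  6  5  5  6  7  8
 d  7  7  7  7  7  6  6  6  7  8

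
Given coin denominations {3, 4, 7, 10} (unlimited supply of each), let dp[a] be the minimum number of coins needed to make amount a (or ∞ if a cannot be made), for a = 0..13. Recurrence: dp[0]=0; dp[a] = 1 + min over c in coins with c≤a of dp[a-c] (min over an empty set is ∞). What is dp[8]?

 a  0  1  2  3  4  5  6  7  8  9 10 11 12 13
dp  0  -  -  1  1  -  2  1  2  3  1  2  3  2
(- denotes ∞ / unreachable)

2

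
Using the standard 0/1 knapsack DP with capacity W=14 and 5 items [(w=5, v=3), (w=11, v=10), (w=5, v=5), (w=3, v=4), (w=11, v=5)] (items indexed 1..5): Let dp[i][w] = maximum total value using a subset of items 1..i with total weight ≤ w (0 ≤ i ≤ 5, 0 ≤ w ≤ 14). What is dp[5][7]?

5

i\w   0   1   2   3   4   5   6   7   8   9  10  11  12  13  14
  0   0   0   0   0   0   0   0   0   0   0   0   0   0   0   0
  1   0   0   0   0   0   3   3   3   3   3   3   3   3   3   3
  2   0   0   0   0   0   3   3   3   3   3   3  10  10  10  10
  3   0   0   0   0   0   5   5   5   5   5   8  10  10  10  10
  4   0   0   0   4   4   5   5   5   9   9   9  10  10  12  14
  5   0   0   0   4   4   5   5   5   9   9   9  10  10  12  14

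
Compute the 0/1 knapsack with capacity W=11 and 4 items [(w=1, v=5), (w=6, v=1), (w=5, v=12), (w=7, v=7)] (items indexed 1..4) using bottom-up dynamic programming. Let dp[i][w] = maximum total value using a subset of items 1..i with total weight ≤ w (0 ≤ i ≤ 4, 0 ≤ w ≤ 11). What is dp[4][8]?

17

i\w   0   1   2   3   4   5   6   7   8   9  10  11
  0   0   0   0   0   0   0   0   0   0   0   0   0
  1   0   5   5   5   5   5   5   5   5   5   5   5
  2   0   5   5   5   5   5   5   6   6   6   6   6
  3   0   5   5   5   5  12  17  17  17  17  17  17
  4   0   5   5   5   5  12  17  17  17  17  17  17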